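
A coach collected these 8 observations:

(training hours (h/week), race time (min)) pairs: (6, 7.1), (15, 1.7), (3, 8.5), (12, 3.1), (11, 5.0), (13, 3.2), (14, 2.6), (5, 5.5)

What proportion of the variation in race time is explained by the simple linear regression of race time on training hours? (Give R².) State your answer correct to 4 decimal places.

0.8939

n = 8, Σx = 79, Σy = 36.7, Σxy = 291.3, Σx² = 925, Σy² = 207.41
Sxx = Σx² − (Σx)²/n = 925 − 780.125 = 144.875
Sxy = Σxy − (Σx)(Σy)/n = 291.3 − 362.4125 = -71.1125
Syy = Σy² − (Σy)²/n = 207.41 − 168.36125 = 39.04875
R² = Sxy²/(Sxx·Syy) = (-71.1125)²/(144.875·39.04875) = 0.893905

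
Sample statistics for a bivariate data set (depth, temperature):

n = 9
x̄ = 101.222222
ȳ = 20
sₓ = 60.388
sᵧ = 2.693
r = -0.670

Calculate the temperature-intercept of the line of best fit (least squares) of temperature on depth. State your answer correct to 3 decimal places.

b = r · sᵧ/sₓ = -0.67 · 2.693/60.388 = -0.029879
a = ȳ − b·x̄ = 20 − (-0.029879)·101.222222 = 23.024380

23.024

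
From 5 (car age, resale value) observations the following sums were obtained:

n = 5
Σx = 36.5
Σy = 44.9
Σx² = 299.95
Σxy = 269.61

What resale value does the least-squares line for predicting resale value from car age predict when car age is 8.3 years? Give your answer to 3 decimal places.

Sxx = Σx² − (Σx)²/n = 299.95 − 266.45 = 33.5
Sxy = Σxy − (Σx)(Σy)/n = 269.61 − 327.77 = -58.16
b = Sxy/Sxx = -58.16/33.5 = -1.736119
a = ȳ − b·x̄ = 8.98 − (-1.736119)·7.3 = 21.653672
ŷ(8.3) = a + b·8.3 = 21.653672 + (-1.736119)·8.3 = 7.243881

7.244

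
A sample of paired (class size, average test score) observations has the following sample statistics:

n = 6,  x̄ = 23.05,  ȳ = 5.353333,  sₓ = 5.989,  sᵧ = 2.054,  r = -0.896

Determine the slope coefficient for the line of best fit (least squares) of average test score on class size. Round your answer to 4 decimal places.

b = r · sᵧ/sₓ = -0.896 · 2.054/5.989 = -0.307294

-0.3073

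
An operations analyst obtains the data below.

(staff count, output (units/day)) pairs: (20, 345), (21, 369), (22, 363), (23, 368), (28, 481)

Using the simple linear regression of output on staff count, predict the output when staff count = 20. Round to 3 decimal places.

337.990

n = 5, Σx = 114, Σy = 1926, Σxy = 44567, Σx² = 2638
Sxx = Σx² − (Σx)²/n = 2638 − 2599.2 = 38.8
Sxy = Σxy − (Σx)(Σy)/n = 44567 − 43912.8 = 654.2
b = Sxy/Sxx = 654.2/38.8 = 16.860825
a = ȳ − b·x̄ = 385.2 − 16.860825·22.8 = 0.773196
ŷ(20) = a + b·20 = 0.773196 + 16.860825·20 = 337.989691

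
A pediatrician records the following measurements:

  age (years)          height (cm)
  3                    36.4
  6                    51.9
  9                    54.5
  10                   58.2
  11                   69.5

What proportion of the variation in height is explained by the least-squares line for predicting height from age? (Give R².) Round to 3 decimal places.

0.891

n = 5, Σx = 39, Σy = 270.5, Σxy = 2257.6, Σx² = 347, Σy² = 15206.31
Sxx = Σx² − (Σx)²/n = 347 − 304.2 = 42.8
Sxy = Σxy − (Σx)(Σy)/n = 2257.6 − 2109.9 = 147.7
Syy = Σy² − (Σy)²/n = 15206.31 − 14634.05 = 572.26
R² = Sxy²/(Sxx·Syy) = (147.7)²/(42.8·572.26) = 0.890684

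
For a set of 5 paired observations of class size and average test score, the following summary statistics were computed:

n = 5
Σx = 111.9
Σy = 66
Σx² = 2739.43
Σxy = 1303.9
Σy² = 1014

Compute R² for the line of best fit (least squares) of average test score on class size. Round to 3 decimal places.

Sxx = Σx² − (Σx)²/n = 2739.43 − 2504.322 = 235.108
Sxy = Σxy − (Σx)(Σy)/n = 1303.9 − 1477.08 = -173.18
Syy = Σy² − (Σy)²/n = 1014 − 871.2 = 142.8
R² = Sxy²/(Sxx·Syy) = (-173.18)²/(235.108·142.8) = 0.893305

0.893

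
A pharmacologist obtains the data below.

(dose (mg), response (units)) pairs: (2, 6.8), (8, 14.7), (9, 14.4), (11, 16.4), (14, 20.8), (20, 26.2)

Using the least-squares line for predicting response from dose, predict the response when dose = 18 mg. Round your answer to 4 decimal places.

n = 6, Σx = 64, Σy = 99.3, Σxy = 1256.4, Σx² = 866
Sxx = Σx² − (Σx)²/n = 866 − 682.666667 = 183.333333
Sxy = Σxy − (Σx)(Σy)/n = 1256.4 − 1059.2 = 197.2
b = Sxy/Sxx = 197.2/183.333333 = 1.075636
a = ȳ − b·x̄ = 16.55 − 1.075636·10.666667 = 5.076545
ŷ(18) = a + b·18 = 5.076545 + 1.075636·18 = 24.438

24.4380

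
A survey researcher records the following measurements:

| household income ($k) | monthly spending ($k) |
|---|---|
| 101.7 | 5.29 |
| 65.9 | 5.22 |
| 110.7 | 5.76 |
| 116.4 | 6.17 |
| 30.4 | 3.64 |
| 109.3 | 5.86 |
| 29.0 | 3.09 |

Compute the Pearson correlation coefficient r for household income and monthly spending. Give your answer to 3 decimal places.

n = 7, Σx = 563.4, Σy = 35.03, Σxy = 3078.575, Σx² = 54200.8, Σy² = 183.6163
Sxx = Σx² − (Σx)²/n = 54200.8 − 45345.651429 = 8855.148571
Sxy = Σxy − (Σx)(Σy)/n = 3078.575 − 2819.414571 = 259.160429
Syy = Σy² − (Σy)²/n = 183.6163 − 175.300129 = 8.316171
r = Sxy/√(Sxx·Syy) = 259.160429/√(73640.933545) = 259.160429/271.368630 = 0.955012

0.955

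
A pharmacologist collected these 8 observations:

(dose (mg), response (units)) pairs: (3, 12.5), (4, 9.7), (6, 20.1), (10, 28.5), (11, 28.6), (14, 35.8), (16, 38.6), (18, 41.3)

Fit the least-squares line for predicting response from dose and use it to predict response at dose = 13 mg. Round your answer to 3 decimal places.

n = 8, Σx = 82, Σy = 215.1, Σxy = 2658.7, Σx² = 1058
Sxx = Σx² − (Σx)²/n = 1058 − 840.5 = 217.5
Sxy = Σxy − (Σx)(Σy)/n = 2658.7 − 2204.775 = 453.925
b = Sxy/Sxx = 453.925/217.5 = 2.087011
a = ȳ − b·x̄ = 26.8875 − 2.087011·10.25 = 5.495632
ŷ(13) = a + b·13 = 5.495632 + 2.087011·13 = 32.626782

32.627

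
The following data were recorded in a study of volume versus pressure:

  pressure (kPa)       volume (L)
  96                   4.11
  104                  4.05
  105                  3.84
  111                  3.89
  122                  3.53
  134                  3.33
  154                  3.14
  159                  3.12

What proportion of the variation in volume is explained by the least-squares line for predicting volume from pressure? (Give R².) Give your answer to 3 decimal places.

n = 8, Σx = 985, Σy = 29.01, Σxy = 3507.27, Σx² = 125215, Σy² = 106.3161
Sxx = Σx² − (Σx)²/n = 125215 − 121278.125 = 3936.875
Sxy = Σxy − (Σx)(Σy)/n = 3507.27 − 3571.85625 = -64.58625
Syy = Σy² − (Σy)²/n = 106.3161 − 105.197513 = 1.118588
R² = Sxy²/(Sxx·Syy) = (-64.58625)²/(3936.875·1.118588) = 0.947237

0.947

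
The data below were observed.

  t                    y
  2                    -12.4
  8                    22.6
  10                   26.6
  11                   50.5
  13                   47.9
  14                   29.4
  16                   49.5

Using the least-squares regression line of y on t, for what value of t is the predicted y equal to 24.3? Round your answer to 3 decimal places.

n = 7, Σx = 74, Σy = 214.1, Σxy = 2803.8, Σx² = 910
Sxx = Σx² − (Σx)²/n = 910 − 782.285714 = 127.714286
Sxy = Σxy − (Σx)(Σy)/n = 2803.8 − 2263.342857 = 540.457143
b = Sxy/Sxx = 540.457143/127.714286 = 4.231767
a = ȳ − b·x̄ = 30.585714 − 4.231767·10.571429 = -14.150112
Set a + b·x = 24.3: x = (24.3 − (-14.150112)) / 4.231767 = 9.086065

9.086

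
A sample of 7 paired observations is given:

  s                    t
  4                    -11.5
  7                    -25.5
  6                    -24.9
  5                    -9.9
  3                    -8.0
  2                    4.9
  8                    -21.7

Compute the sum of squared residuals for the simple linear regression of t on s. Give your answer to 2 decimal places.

139.37

n = 7, Σx = 35, Σy = -96.6, Σxy = -611.2, Σx² = 203, Σy² = 2059.42
Sxx = Σx² − (Σx)²/n = 203 − 175 = 28
Sxy = Σxy − (Σx)(Σy)/n = -611.2 − (-483) = -128.2
Syy = Σy² − (Σy)²/n = 2059.42 − 1333.08 = 726.34
b = Sxy/Sxx = -128.2/28 = -4.578571
SSE = Syy − b·Sxy = 726.34 − (-4.578571)·(-128.2) = 139.367143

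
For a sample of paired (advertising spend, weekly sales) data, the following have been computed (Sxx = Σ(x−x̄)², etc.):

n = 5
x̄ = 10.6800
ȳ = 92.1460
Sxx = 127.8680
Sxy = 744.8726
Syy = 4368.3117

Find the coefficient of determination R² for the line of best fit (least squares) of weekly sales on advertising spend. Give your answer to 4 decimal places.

0.9933

R² = Sxy²/(Sxx·Syy) = (744.8726)²/(127.868·4368.3117) = 0.993318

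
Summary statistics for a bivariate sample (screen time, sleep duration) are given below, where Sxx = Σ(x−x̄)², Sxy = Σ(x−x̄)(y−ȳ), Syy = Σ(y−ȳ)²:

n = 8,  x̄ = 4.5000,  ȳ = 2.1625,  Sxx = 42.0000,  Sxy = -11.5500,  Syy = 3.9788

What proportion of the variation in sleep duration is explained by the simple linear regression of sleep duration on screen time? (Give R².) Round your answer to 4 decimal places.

R² = Sxy²/(Sxx·Syy) = (-11.55)²/(42·3.9788) = 0.798293

0.7983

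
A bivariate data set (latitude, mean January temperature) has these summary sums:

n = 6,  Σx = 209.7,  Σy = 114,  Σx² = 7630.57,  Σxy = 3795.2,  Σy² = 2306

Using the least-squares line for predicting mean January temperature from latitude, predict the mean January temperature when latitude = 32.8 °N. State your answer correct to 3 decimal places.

20.348

Sxx = Σx² − (Σx)²/n = 7630.57 − 7329.015 = 301.555
Sxy = Σxy − (Σx)(Σy)/n = 3795.2 − 3984.3 = -189.1
b = Sxy/Sxx = -189.1/301.555 = -0.627083
a = ȳ − b·x̄ = 19 − (-0.627083)·34.95 = 40.916549
ŷ(32.8) = a + b·32.8 = 40.916549 + (-0.627083)·32.8 = 20.348228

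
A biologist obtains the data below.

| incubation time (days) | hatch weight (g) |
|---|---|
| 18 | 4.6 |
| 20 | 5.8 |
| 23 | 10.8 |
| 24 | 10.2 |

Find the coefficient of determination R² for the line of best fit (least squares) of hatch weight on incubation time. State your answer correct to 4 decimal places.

0.9288

n = 4, Σx = 85, Σy = 31.4, Σxy = 692, Σx² = 1829, Σy² = 275.48
Sxx = Σx² − (Σx)²/n = 1829 − 1806.25 = 22.75
Sxy = Σxy − (Σx)(Σy)/n = 692 − 667.25 = 24.75
Syy = Σy² − (Σy)²/n = 275.48 − 246.49 = 28.99
R² = Sxy²/(Sxx·Syy) = (24.75)²/(22.75·28.99) = 0.928797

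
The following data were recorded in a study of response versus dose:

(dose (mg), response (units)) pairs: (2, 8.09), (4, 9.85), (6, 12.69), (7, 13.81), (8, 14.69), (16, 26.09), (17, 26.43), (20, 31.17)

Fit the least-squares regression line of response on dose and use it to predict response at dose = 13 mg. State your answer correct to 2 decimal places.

n = 8, Σx = 80, Σy = 142.82, Σxy = 1836.06, Σx² = 1114
Sxx = Σx² − (Σx)²/n = 1114 − 800 = 314
Sxy = Σxy − (Σx)(Σy)/n = 1836.06 − 1428.2 = 407.86
b = Sxy/Sxx = 407.86/314 = 1.298917
a = ȳ − b·x̄ = 17.8525 − 1.298917·10 = 4.863328
ŷ(13) = a + b·13 = 4.863328 + 1.298917·13 = 21.749252

21.75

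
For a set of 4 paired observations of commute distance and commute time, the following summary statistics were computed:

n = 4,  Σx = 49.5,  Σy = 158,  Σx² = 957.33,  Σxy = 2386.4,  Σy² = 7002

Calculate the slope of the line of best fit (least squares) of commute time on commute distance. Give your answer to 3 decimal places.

Sxx = Σx² − (Σx)²/n = 957.33 − 612.5625 = 344.7675
Sxy = Σxy − (Σx)(Σy)/n = 2386.4 − 1955.25 = 431.15
b = Sxy/Sxx = 431.15/344.7675 = 1.250553

1.251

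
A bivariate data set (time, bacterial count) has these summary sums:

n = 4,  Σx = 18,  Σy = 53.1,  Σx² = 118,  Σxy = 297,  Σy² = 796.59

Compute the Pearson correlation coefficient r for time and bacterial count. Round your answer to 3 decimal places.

0.997

Sxx = Σx² − (Σx)²/n = 118 − 81 = 37
Sxy = Σxy − (Σx)(Σy)/n = 297 − 238.95 = 58.05
Syy = Σy² − (Σy)²/n = 796.59 − 704.9025 = 91.6875
r = Sxy/√(Sxx·Syy) = 58.05/√(3392.4375) = 58.05/58.244635 = 0.996658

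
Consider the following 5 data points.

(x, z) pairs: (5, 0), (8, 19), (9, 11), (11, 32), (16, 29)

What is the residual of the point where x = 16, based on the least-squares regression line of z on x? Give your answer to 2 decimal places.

n = 5, Σx = 49, Σy = 91, Σxy = 1067, Σx² = 547
Sxx = Σx² − (Σx)²/n = 547 − 480.2 = 66.8
Sxy = Σxy − (Σx)(Σy)/n = 1067 − 891.8 = 175.2
b = Sxy/Sxx = 175.2/66.8 = 2.622754
a = ȳ − b·x̄ = 18.2 − 2.622754·9.8 = -7.502994
ŷ(16) = -7.502994 + 2.622754·16 = 34.461078
residual = y − ŷ = 29 − 34.461078 = -5.461078

-5.46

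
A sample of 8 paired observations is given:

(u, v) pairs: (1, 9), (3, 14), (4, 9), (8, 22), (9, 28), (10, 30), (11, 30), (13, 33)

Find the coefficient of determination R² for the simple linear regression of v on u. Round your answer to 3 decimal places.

n = 8, Σx = 59, Σy = 175, Σxy = 1574, Σx² = 561, Σy² = 4515
Sxx = Σx² − (Σx)²/n = 561 − 435.125 = 125.875
Sxy = Σxy − (Σx)(Σy)/n = 1574 − 1290.625 = 283.375
Syy = Σy² − (Σy)²/n = 4515 − 3828.125 = 686.875
R² = Sxy²/(Sxx·Syy) = (283.375)²/(125.875·686.875) = 0.928765

0.929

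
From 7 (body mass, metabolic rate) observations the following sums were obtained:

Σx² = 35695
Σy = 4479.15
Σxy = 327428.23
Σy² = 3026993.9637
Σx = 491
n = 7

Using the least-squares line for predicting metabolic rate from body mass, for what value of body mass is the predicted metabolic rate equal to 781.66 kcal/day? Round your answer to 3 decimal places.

83.573

Sxx = Σx² − (Σx)²/n = 35695 − 34440.142857 = 1254.857143
Sxy = Σxy − (Σx)(Σy)/n = 327428.23 − 314180.378571 = 13247.851429
b = Sxy/Sxx = 13247.851429/1254.857143 = 10.557259
a = ȳ − b·x̄ = 639.878571 − 10.557259·70.142857 = -100.637714
Set a + b·x = 781.66: x = (781.66 − (-100.637714)) / 10.557259 = 83.572615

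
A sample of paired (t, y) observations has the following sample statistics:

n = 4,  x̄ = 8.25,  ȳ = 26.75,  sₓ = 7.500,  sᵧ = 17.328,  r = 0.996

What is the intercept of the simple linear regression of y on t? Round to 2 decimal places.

b = r · sᵧ/sₓ = 0.996 · 17.328/7.5 = 2.301158
a = ȳ − b·x̄ = 26.75 − 2.301158·8.25 = 7.765443

7.77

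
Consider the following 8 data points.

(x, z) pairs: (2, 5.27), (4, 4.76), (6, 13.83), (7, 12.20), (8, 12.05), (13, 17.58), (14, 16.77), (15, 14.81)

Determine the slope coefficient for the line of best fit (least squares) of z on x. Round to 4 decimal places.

n = 8, Σx = 69, Σy = 97.27, Σxy = 979.83, Σx² = 759
Sxx = Σx² − (Σx)²/n = 759 − 595.125 = 163.875
Sxy = Σxy − (Σx)(Σy)/n = 979.83 − 838.95375 = 140.87625
b = Sxy/Sxx = 140.87625/163.875 = 0.859657

0.8597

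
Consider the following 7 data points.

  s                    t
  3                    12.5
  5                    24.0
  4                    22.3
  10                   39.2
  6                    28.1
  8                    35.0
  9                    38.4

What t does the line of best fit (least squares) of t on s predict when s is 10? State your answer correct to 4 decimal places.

n = 7, Σx = 45, Σy = 199.5, Σxy = 1432.9, Σx² = 331
Sxx = Σx² − (Σx)²/n = 331 − 289.285714 = 41.714286
Sxy = Σxy − (Σx)(Σy)/n = 1432.9 − 1282.5 = 150.4
b = Sxy/Sxx = 150.4/41.714286 = 3.605479
a = ȳ − b·x̄ = 28.5 − 3.605479·6.428571 = 5.321918
ŷ(10) = a + b·10 = 5.321918 + 3.605479·10 = 41.376712

41.3767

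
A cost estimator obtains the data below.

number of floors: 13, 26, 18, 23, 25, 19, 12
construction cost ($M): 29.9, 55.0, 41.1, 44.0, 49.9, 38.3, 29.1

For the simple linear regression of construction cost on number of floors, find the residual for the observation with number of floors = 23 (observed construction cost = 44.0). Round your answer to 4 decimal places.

-3.0635

n = 7, Σx = 136, Σy = 287.3, Σxy = 5894.9, Σx² = 2828
Sxx = Σx² − (Σx)²/n = 2828 − 2642.285714 = 185.714286
Sxy = Σxy − (Σx)(Σy)/n = 5894.9 − 5581.828571 = 313.071429
b = Sxy/Sxx = 313.071429/185.714286 = 1.685769
a = ȳ − b·x̄ = 41.042857 − 1.685769·19.428571 = 8.290769
ŷ(23) = 8.290769 + 1.685769·23 = 47.063462
residual = y − ŷ = 44.0 − 47.063462 = -3.063462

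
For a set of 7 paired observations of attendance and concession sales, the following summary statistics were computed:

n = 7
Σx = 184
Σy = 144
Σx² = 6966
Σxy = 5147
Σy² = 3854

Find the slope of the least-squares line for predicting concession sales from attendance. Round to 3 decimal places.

0.640

Sxx = Σx² − (Σx)²/n = 6966 − 4836.571429 = 2129.428571
Sxy = Σxy − (Σx)(Σy)/n = 5147 − 3785.142857 = 1361.857143
b = Sxy/Sxx = 1361.857143/2129.428571 = 0.639541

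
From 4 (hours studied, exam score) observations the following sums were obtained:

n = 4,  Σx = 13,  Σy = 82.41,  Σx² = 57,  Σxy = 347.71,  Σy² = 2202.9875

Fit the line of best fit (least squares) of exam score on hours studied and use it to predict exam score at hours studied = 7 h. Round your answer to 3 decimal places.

Sxx = Σx² − (Σx)²/n = 57 − 42.25 = 14.75
Sxy = Σxy − (Σx)(Σy)/n = 347.71 − 267.8325 = 79.8775
b = Sxy/Sxx = 79.8775/14.75 = 5.415424
a = ȳ − b·x̄ = 20.6025 − 5.415424·3.25 = 3.002373
ŷ(7) = a + b·7 = 3.002373 + 5.415424·7 = 40.910339

40.910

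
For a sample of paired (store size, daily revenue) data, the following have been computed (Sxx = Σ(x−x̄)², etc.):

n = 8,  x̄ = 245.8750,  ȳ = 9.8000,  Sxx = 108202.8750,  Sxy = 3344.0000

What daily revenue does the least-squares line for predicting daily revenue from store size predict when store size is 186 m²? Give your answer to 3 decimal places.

b = Sxy/Sxx = 3344/108202.875 = 0.030905
a = ȳ − b·x̄ = 9.8 − 0.030905·245.875 = 2.201256
ŷ(186) = a + b·186 = 2.201256 + 0.030905·186 = 7.949569

7.950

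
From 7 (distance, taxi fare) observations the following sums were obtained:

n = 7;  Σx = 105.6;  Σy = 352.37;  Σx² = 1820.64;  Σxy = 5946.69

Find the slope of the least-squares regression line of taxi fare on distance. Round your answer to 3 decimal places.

Sxx = Σx² − (Σx)²/n = 1820.64 − 1593.051429 = 227.588571
Sxy = Σxy − (Σx)(Σy)/n = 5946.69 − 5315.753143 = 630.936857
b = Sxy/Sxx = 630.936857/227.588571 = 2.772270

2.772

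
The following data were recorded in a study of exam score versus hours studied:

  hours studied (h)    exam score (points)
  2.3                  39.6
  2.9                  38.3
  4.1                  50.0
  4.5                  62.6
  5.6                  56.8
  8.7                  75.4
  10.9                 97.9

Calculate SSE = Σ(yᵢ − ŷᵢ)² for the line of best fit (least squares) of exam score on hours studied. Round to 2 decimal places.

157.62

n = 7, Σx = 39, Σy = 420.6, Σxy = 2730.02, Σx² = 276.62, Σy² = 27949.62
Sxx = Σx² − (Σx)²/n = 276.62 − 217.285714 = 59.334286
Sxy = Σxy − (Σx)(Σy)/n = 2730.02 − 2343.342857 = 386.677143
Syy = Σy² − (Σy)²/n = 27949.62 − 25272.051429 = 2677.568571
b = Sxy/Sxx = 386.677143/59.334286 = 6.516926
SSE = Syy − b·Sxy = 2677.568571 − 6.516926·386.677143 = 157.622287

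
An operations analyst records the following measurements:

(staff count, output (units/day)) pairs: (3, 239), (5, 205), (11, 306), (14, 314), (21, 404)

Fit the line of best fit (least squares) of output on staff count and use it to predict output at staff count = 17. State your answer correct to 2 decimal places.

n = 5, Σx = 54, Σy = 1468, Σxy = 17988, Σx² = 792
Sxx = Σx² − (Σx)²/n = 792 − 583.2 = 208.8
Sxy = Σxy − (Σx)(Σy)/n = 17988 − 15854.4 = 2133.6
b = Sxy/Sxx = 2133.6/208.8 = 10.218391
a = ȳ − b·x̄ = 293.6 − 10.218391·10.8 = 183.241379
ŷ(17) = a + b·17 = 183.241379 + 10.218391·17 = 356.954023

356.95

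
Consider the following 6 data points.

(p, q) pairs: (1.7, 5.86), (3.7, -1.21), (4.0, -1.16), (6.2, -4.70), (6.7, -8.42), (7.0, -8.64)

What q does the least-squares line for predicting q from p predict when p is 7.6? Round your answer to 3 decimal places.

n = 6, Σx = 29.3, Σy = -18.27, Σxy = -145.189, Σx² = 164.91
Sxx = Σx² − (Σx)²/n = 164.91 − 143.081667 = 21.828333
Sxy = Σxy − (Σx)(Σy)/n = -145.189 − (-89.2185) = -55.9705
b = Sxy/Sxx = -55.9705/21.828333 = -2.564122
a = ȳ − b·x̄ = -3.045 − (-2.564122)·4.883333 = 9.476460
ŷ(7.6) = a + b·7.6 = 9.476460 + (-2.564122)·7.6 = -10.010864

-10.011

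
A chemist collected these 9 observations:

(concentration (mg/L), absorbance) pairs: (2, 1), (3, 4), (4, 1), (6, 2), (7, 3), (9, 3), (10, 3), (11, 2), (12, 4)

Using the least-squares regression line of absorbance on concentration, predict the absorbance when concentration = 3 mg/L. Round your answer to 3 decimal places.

1.989

n = 9, Σx = 64, Σy = 23, Σxy = 178, Σx² = 560
Sxx = Σx² − (Σx)²/n = 560 − 455.111111 = 104.888889
Sxy = Σxy − (Σx)(Σy)/n = 178 − 163.555556 = 14.444444
b = Sxy/Sxx = 14.444444/104.888889 = 0.137712
a = ȳ − b·x̄ = 2.555556 − 0.137712·7.111111 = 1.576271
ŷ(3) = a + b·3 = 1.576271 + 0.137712·3 = 1.989407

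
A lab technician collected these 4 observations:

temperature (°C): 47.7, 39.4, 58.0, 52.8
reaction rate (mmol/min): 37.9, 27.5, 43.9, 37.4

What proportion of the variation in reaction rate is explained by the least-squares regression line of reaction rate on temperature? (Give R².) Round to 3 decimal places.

n = 4, Σx = 197.9, Σy = 146.7, Σxy = 7412.25, Σx² = 9979.49, Σy² = 5518.63
Sxx = Σx² − (Σx)²/n = 9979.49 − 9791.1025 = 188.3875
Sxy = Σxy − (Σx)(Σy)/n = 7412.25 − 7257.9825 = 154.2675
Syy = Σy² − (Σy)²/n = 5518.63 − 5380.2225 = 138.4075
R² = Sxy²/(Sxx·Syy) = (154.2675)²/(188.3875·138.4075) = 0.912719

0.913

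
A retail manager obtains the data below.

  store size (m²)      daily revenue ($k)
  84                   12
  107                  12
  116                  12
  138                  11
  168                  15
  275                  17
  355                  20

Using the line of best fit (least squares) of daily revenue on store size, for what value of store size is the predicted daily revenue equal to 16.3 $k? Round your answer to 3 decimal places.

245.250

n = 7, Σx = 1243, Σy = 99, Σxy = 19497, Σx² = 280879
Sxx = Σx² − (Σx)²/n = 280879 − 220721.285714 = 60157.714286
Sxy = Σxy − (Σx)(Σy)/n = 19497 − 17579.571429 = 1917.428571
b = Sxy/Sxx = 1917.428571/60157.714286 = 0.031873
a = ȳ − b·x̄ = 14.142857 − 0.031873·177.571429 = 8.483059
Set a + b·x = 16.3: x = (16.3 − 8.483059) / 0.031873 = 245.249978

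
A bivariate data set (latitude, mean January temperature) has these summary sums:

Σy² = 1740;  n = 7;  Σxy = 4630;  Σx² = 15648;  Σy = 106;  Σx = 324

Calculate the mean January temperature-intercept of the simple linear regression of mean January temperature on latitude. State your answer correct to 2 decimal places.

34.77

Sxx = Σx² − (Σx)²/n = 15648 − 14996.571429 = 651.428571
Sxy = Σxy − (Σx)(Σy)/n = 4630 − 4906.285714 = -276.285714
b = Sxy/Sxx = -276.285714/651.428571 = -0.424123
a = ȳ − b·x̄ = 15.142857 − (-0.424123)·46.285714 = 34.773684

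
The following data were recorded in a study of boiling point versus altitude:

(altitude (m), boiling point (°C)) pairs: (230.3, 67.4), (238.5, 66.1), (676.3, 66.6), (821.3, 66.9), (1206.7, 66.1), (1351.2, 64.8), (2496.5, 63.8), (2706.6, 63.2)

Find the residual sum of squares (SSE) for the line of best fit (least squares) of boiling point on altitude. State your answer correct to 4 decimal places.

2.2068

n = 8, Σx = 9727.4, Σy = 524.9, Σxy = 628928.07, Σx² = 18081897.86, Σy² = 34456.07
Sxx = Σx² − (Σx)²/n = 18081897.86 − 11827788.845 = 6254109.015
Sxy = Σxy − (Σx)(Σy)/n = 628928.07 − 638239.0325 = -9310.9625
Syy = Σy² − (Σy)²/n = 34456.07 − 34440.00125 = 16.06875
b = Sxy/Sxx = -9310.9625/6254109.015 = -0.001489
SSE = Syy − b·Sxy = 16.06875 − (-0.001489)·(-9310.9625) = 2.206820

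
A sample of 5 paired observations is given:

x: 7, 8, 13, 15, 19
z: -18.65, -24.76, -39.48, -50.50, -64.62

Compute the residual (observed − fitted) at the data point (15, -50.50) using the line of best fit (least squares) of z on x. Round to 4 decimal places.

n = 5, Σx = 62, Σy = -198.01, Σxy = -2827.15, Σx² = 868
Sxx = Σx² − (Σx)²/n = 868 − 768.8 = 99.2
Sxy = Σxy − (Σx)(Σy)/n = -2827.15 − (-2455.324) = -371.826
b = Sxy/Sxx = -371.826/99.2 = -3.748246
a = ȳ − b·x̄ = -39.602 − (-3.748246)·12.4 = 6.87625
ŷ(15) = 6.87625 + (-3.748246)·15 = -49.347440
residual = y − ŷ = -50.50 − (-49.347440) = -1.152560

-1.1526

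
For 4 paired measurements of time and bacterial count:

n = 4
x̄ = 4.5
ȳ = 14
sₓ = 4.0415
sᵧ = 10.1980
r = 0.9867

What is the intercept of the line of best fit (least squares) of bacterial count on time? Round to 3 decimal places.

2.796

b = r · sᵧ/sₓ = 0.9867 · 10.198/4.0415 = 2.489760
a = ȳ − b·x̄ = 14 − 2.489760·4.5 = 2.796078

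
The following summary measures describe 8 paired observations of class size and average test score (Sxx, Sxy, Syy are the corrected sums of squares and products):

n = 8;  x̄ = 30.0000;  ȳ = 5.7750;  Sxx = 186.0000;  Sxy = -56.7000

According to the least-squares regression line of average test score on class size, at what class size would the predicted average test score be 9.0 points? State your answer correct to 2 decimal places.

b = Sxy/Sxx = -56.7/186 = -0.304839
a = ȳ − b·x̄ = 5.775 − (-0.304839)·30 = 14.920161
Set a + b·x = 9.0: x = (9.0 − 14.920161) / (-0.304839) = 19.420635

19.42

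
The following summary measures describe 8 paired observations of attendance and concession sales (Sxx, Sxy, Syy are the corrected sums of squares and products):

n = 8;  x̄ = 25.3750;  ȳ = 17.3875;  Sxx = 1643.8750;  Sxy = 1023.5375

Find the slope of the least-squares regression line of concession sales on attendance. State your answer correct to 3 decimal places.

b = Sxy/Sxx = 1023.5375/1643.875 = 0.622637

0.623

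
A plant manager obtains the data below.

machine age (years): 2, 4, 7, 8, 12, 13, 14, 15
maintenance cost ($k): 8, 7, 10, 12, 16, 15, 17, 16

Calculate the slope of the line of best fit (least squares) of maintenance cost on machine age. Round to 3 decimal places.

n = 8, Σx = 75, Σy = 101, Σxy = 1075, Σx² = 867
Sxx = Σx² − (Σx)²/n = 867 − 703.125 = 163.875
Sxy = Σxy − (Σx)(Σy)/n = 1075 − 946.875 = 128.125
b = Sxy/Sxx = 128.125/163.875 = 0.781846

0.782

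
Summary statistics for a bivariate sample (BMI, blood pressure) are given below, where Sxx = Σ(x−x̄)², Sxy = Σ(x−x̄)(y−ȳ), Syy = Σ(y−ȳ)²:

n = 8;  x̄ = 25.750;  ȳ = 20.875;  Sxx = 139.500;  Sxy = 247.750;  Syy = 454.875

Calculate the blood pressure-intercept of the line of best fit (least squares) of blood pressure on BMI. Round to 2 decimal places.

b = Sxy/Sxx = 247.75/139.5 = 1.775986
a = ȳ − b·x̄ = 20.875 − 1.775986·25.75 = -24.856631

-24.86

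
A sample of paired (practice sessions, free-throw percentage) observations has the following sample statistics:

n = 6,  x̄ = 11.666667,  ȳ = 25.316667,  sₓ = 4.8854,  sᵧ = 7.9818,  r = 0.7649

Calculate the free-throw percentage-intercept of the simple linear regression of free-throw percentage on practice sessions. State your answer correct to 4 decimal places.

b = r · sᵧ/sₓ = 0.7649 · 7.9818/4.8854 = 1.249699
a = ȳ − b·x̄ = 25.316667 − 1.249699·11.666667 = 10.736847

10.7368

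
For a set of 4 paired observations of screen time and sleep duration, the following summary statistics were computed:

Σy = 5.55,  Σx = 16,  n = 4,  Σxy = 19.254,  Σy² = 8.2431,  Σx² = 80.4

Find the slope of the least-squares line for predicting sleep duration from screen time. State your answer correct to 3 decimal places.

Sxx = Σx² − (Σx)²/n = 80.4 − 64 = 16.4
Sxy = Σxy − (Σx)(Σy)/n = 19.254 − 22.2 = -2.946
b = Sxy/Sxx = -2.946/16.4 = -0.179634

-0.180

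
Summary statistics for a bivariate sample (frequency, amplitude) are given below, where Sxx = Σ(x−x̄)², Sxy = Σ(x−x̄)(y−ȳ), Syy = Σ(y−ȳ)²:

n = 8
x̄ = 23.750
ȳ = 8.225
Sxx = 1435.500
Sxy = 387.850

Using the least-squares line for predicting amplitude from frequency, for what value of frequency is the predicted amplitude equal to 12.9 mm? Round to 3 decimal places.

b = Sxy/Sxx = 387.85/1435.5 = 0.270185
a = ȳ − b·x̄ = 8.225 − 0.270185·23.75 = 1.808116
Set a + b·x = 12.9: x = (12.9 − 1.808116) / 0.270185 = 41.052984

41.053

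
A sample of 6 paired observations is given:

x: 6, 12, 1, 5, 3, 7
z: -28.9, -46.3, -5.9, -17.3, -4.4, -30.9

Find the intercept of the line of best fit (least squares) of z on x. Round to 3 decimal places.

1.014

n = 6, Σx = 34, Σy = -133.7, Σxy = -1050.9, Σx² = 264
Sxx = Σx² − (Σx)²/n = 264 − 192.666667 = 71.333333
Sxy = Σxy − (Σx)(Σy)/n = -1050.9 − (-757.633333) = -293.266667
b = Sxy/Sxx = -293.266667/71.333333 = -4.111215
a = ȳ − b·x̄ = -22.283333 − (-4.111215)·5.666667 = 1.013551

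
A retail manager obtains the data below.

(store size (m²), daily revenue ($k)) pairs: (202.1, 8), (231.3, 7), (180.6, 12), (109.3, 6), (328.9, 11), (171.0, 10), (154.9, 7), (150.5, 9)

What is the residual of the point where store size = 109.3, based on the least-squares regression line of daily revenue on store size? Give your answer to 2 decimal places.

-1.56

n = 8, Σx = 1528.6, Σy = 70, Σxy = 13825.6, Σx² = 322967.42
Sxx = Σx² − (Σx)²/n = 322967.42 − 292077.245 = 30890.175
Sxy = Σxy − (Σx)(Σy)/n = 13825.6 − 13375.25 = 450.35
b = Sxy/Sxx = 450.35/30890.175 = 0.014579
a = ȳ − b·x̄ = 8.75 − 0.014579·191.075 = 5.964304
ŷ(109.3) = 5.964304 + 0.014579·109.3 = 7.557797
residual = y − ŷ = 6 − 7.557797 = -1.557797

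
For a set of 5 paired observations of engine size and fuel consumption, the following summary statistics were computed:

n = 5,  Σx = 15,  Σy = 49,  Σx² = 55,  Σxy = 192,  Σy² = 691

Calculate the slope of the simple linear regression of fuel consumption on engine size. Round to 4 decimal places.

4.5000

Sxx = Σx² − (Σx)²/n = 55 − 45 = 10
Sxy = Σxy − (Σx)(Σy)/n = 192 − 147 = 45
b = Sxy/Sxx = 45/10 = 4.5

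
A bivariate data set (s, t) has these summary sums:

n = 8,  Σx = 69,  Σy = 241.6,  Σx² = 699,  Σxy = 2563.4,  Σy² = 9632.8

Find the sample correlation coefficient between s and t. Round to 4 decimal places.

0.9735

Sxx = Σx² − (Σx)²/n = 699 − 595.125 = 103.875
Sxy = Σxy − (Σx)(Σy)/n = 2563.4 − 2083.8 = 479.6
Syy = Σy² − (Σy)²/n = 9632.8 − 7296.32 = 2336.48
r = Sxy/√(Sxx·Syy) = 479.6/√(242701.86) = 479.6/492.647805 = 0.973515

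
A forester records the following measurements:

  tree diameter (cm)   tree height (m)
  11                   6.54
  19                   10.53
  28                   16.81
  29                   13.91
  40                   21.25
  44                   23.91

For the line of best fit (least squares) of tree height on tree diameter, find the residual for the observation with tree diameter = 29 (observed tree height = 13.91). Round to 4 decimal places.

-1.8410

n = 6, Σx = 171, Σy = 92.95, Σxy = 3048.12, Σx² = 5643
Sxx = Σx² − (Σx)²/n = 5643 − 4873.5 = 769.5
Sxy = Σxy − (Σx)(Σy)/n = 3048.12 − 2649.075 = 399.045
b = Sxy/Sxx = 399.045/769.5 = 0.518577
a = ȳ − b·x̄ = 15.491667 − 0.518577·28.5 = 0.712222
ŷ(29) = 0.712222 + 0.518577·29 = 15.750955
residual = y − ŷ = 13.91 − 15.750955 = -1.840955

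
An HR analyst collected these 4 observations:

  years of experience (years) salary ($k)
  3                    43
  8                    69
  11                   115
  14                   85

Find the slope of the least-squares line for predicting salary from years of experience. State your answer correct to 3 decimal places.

4.970

n = 4, Σx = 36, Σy = 312, Σxy = 3136, Σx² = 390
Sxx = Σx² − (Σx)²/n = 390 − 324 = 66
Sxy = Σxy − (Σx)(Σy)/n = 3136 − 2808 = 328
b = Sxy/Sxx = 328/66 = 4.969697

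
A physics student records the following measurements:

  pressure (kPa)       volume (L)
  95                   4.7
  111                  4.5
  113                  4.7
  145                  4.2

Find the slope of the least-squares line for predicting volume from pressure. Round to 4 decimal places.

-0.0103

n = 4, Σx = 464, Σy = 18.1, Σxy = 2086.1, Σx² = 55140
Sxx = Σx² − (Σx)²/n = 55140 − 53824 = 1316
Sxy = Σxy − (Σx)(Σy)/n = 2086.1 − 2099.6 = -13.5
b = Sxy/Sxx = -13.5/1316 = -0.010258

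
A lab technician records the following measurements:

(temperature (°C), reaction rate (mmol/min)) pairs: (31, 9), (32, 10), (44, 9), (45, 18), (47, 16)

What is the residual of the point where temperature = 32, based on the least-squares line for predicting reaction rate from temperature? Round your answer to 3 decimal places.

0.570

n = 5, Σx = 199, Σy = 62, Σxy = 2557, Σx² = 8155
Sxx = Σx² − (Σx)²/n = 8155 − 7920.2 = 234.8
Sxy = Σxy − (Σx)(Σy)/n = 2557 − 2467.6 = 89.4
b = Sxy/Sxx = 89.4/234.8 = 0.380750
a = ȳ − b·x̄ = 12.4 − 0.380750·39.8 = -2.753833
ŷ(32) = -2.753833 + 0.380750·32 = 9.430153
residual = y − ŷ = 10 − 9.430153 = 0.569847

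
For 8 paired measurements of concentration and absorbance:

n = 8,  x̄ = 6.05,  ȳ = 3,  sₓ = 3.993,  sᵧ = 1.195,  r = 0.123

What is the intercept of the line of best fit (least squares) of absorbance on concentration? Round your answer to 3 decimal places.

b = r · sᵧ/sₓ = 0.123 · 1.195/3.993 = 0.036811
a = ȳ − b·x̄ = 3 − 0.036811·6.05 = 2.777295

2.777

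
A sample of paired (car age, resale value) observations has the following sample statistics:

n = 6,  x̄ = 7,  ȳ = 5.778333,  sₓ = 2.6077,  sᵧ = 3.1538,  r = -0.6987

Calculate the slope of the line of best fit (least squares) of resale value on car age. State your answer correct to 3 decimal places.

b = r · sᵧ/sₓ = -0.6987 · 3.1538/2.6077 = -0.845021

-0.845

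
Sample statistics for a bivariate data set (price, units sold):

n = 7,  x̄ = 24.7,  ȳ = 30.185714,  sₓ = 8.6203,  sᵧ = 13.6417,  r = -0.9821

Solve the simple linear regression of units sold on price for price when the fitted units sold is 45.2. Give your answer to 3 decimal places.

15.039

b = r · sᵧ/sₓ = -0.9821 · 13.6417/8.6203 = -1.554182
a = ȳ − b·x̄ = 30.185714 − (-1.554182)·24.7 = 68.574005
Set a + b·x = 45.2: x = (45.2 − 68.574005) / (-1.554182) = 15.039428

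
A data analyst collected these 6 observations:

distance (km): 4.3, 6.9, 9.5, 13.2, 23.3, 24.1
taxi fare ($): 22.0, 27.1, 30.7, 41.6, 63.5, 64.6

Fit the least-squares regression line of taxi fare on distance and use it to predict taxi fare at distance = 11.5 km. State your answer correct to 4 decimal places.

37.0608

n = 6, Σx = 81.3, Σy = 249.5, Σxy = 4158.77, Σx² = 1454.29
Sxx = Σx² − (Σx)²/n = 1454.29 − 1101.615 = 352.675
Sxy = Σxy − (Σx)(Σy)/n = 4158.77 − 3380.725 = 778.045
b = Sxy/Sxx = 778.045/352.675 = 2.206125
a = ȳ − b·x̄ = 41.583333 − 2.206125·13.55 = 11.690345
ŷ(11.5) = a + b·11.5 = 11.690345 + 2.206125·11.5 = 37.060778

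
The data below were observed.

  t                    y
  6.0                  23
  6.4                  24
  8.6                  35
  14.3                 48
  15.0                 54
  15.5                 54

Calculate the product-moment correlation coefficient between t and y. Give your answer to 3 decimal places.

0.991

n = 6, Σx = 65.8, Σy = 238, Σxy = 2926, Σx² = 820.66, Σy² = 10466
Sxx = Σx² − (Σx)²/n = 820.66 − 721.606667 = 99.053333
Sxy = Σxy − (Σx)(Σy)/n = 2926 − 2610.066667 = 315.933333
Syy = Σy² − (Σy)²/n = 10466 − 9440.666667 = 1025.333333
r = Sxy/√(Sxx·Syy) = 315.933333/√(101562.684444) = 315.933333/318.689009 = 0.991353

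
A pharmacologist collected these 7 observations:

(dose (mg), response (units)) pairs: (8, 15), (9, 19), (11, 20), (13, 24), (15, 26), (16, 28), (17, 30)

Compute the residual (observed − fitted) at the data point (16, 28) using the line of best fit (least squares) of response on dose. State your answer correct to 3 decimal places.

-0.123

n = 7, Σx = 89, Σy = 162, Σxy = 2171, Σx² = 1205
Sxx = Σx² − (Σx)²/n = 1205 − 1131.571429 = 73.428571
Sxy = Σxy − (Σx)(Σy)/n = 2171 − 2059.714286 = 111.285714
b = Sxy/Sxx = 111.285714/73.428571 = 1.515564
a = ȳ − b·x̄ = 23.142857 − 1.515564·12.714286 = 3.873541
ŷ(16) = 3.873541 + 1.515564·16 = 28.122568
residual = y − ŷ = 28 − 28.122568 = -0.122568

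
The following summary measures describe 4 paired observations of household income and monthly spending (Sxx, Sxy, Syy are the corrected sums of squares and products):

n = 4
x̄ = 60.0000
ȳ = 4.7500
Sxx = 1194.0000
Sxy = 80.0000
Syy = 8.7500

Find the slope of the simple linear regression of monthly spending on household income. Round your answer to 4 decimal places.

0.0670

b = Sxy/Sxx = 80/1194 = 0.067002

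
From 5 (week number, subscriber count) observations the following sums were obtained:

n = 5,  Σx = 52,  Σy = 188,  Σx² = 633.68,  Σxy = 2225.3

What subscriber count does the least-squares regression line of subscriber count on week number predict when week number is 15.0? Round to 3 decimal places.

50.977

Sxx = Σx² − (Σx)²/n = 633.68 − 540.8 = 92.88
Sxy = Σxy − (Σx)(Σy)/n = 2225.3 − 1955.2 = 270.1
b = Sxy/Sxx = 270.1/92.88 = 2.908053
a = ȳ − b·x̄ = 37.6 − 2.908053·10.4 = 7.356245
ŷ(15.0) = a + b·15.0 = 7.356245 + 2.908053·15 = 50.977046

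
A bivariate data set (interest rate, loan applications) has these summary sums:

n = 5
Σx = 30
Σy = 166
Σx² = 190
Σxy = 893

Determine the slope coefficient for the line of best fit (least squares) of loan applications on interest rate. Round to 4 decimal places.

Sxx = Σx² − (Σx)²/n = 190 − 180 = 10
Sxy = Σxy − (Σx)(Σy)/n = 893 − 996 = -103
b = Sxy/Sxx = -103/10 = -10.3

-10.3000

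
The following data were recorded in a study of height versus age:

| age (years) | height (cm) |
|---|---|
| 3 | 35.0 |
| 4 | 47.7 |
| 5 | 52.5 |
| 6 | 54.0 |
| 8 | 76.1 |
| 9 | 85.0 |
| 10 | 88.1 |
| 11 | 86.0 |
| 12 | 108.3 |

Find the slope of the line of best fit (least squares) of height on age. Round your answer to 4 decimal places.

n = 9, Σx = 68, Σy = 632.7, Σxy = 5382.7, Σx² = 596
Sxx = Σx² − (Σx)²/n = 596 − 513.777778 = 82.222222
Sxy = Σxy − (Σx)(Σy)/n = 5382.7 − 4780.4 = 602.3
b = Sxy/Sxx = 602.3/82.222222 = 7.325270

7.3253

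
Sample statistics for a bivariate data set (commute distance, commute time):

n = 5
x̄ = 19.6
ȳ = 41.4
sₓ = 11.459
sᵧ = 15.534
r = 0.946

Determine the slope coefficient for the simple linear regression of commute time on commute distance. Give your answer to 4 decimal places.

b = r · sᵧ/sₓ = 0.946 · 15.534/11.459 = 1.282412

1.2824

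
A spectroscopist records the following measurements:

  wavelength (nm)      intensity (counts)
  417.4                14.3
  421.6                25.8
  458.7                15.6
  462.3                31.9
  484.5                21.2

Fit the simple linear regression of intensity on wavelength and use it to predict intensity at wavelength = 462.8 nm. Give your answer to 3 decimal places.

22.524

n = 5, Σx = 2244.5, Σy = 108.8, Σxy = 49020.59, Σx² = 1010836.55
Sxx = Σx² − (Σx)²/n = 1010836.55 − 1007556.05 = 3280.5
Sxy = Σxy − (Σx)(Σy)/n = 49020.59 − 48840.32 = 180.27
b = Sxy/Sxx = 180.27/3280.5 = 0.054952
a = ȳ − b·x̄ = 21.76 − 0.054952·448.9 = -2.907948
ŷ(462.8) = a + b·462.8 = -2.907948 + 0.054952·462.8 = 22.523833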